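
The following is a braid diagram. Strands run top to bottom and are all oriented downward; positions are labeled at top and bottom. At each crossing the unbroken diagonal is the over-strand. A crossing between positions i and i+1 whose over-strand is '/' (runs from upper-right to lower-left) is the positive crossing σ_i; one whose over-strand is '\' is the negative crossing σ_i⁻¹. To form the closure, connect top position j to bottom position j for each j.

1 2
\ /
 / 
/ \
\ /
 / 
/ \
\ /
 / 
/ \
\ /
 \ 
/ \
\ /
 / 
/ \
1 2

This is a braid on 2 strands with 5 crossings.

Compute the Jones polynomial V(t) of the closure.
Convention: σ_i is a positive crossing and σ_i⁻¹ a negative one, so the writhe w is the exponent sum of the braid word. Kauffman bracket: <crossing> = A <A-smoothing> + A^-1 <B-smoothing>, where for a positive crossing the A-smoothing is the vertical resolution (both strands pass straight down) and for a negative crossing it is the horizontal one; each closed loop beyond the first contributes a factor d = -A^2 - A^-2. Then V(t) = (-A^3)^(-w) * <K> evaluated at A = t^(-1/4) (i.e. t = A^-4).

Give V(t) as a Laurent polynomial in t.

-t^4 + t^3 + t

Derivation:
Reading the diagram top to bottom ('/'-over between positions i,i+1 = s_i, '\'-over = s_i^-1): braid word = s1 s1 s1 s1^-1 s1.
First cancel adjacent σ_i σ_i⁻¹ pairs (Reidemeister II — same braid, same closure): s1 s1 s1 s1^-1 s1 → s1 s1 s1.
Braid: s1 s1 s1 on 2 strands, 3 crossings.
Writhe w = (#positive) - (#negative) = 3 - 0 = 3.
State-sum expansion of <K>. There are 2^3 = 8 states.
Smooth each crossing (0=||, 1=⌣⌢); contribution A^(Σ sign_k(1-2s_k)) * d^(L-1).
  state 000: A-exp=+3, loops=2, term = A^3 * d^1
  state 001: A-exp=+1, loops=1, term = A^1 * d^0
  state 010: A-exp=+1, loops=1, term = A^1 * d^0
  state 011: A-exp=-1, loops=2, term = A^-1 * d^1
  state 100: A-exp=+1, loops=1, term = A^1 * d^0
  state 101: A-exp=-1, loops=2, term = A^-1 * d^1
  state 110: A-exp=-1, loops=2, term = A^-1 * d^1
  state 111: A-exp=-3, loops=3, term = A^-3 * d^2
Collect the terms by A-exponent (count of states per loop number):
Powers of d = -A^2 - A^-2: d^2 = A^4 + 2 + A^-4.
  A^3 * (d) = -A^5 - A
  A^1 * (3) = 3*A
  A^-1 * (3*d) = -3*A - 3*A^-3
  A^-3 * (d^2) = A + 2*A^-3 + A^-7
Summing the groups: <K> = -A^5 - A^-3 + A^-7
Normalise by the writhe: (-A^3)^(-w) = (-A^3)^(-3) = -A^-9, so f(A) = -A^-9 * <K> = A^-4 + A^-12 - A^-16.
Substitute A = t^(-1/4), i.e. A^e → t^(-e/4): V(t) = -t^4 + t^3 + t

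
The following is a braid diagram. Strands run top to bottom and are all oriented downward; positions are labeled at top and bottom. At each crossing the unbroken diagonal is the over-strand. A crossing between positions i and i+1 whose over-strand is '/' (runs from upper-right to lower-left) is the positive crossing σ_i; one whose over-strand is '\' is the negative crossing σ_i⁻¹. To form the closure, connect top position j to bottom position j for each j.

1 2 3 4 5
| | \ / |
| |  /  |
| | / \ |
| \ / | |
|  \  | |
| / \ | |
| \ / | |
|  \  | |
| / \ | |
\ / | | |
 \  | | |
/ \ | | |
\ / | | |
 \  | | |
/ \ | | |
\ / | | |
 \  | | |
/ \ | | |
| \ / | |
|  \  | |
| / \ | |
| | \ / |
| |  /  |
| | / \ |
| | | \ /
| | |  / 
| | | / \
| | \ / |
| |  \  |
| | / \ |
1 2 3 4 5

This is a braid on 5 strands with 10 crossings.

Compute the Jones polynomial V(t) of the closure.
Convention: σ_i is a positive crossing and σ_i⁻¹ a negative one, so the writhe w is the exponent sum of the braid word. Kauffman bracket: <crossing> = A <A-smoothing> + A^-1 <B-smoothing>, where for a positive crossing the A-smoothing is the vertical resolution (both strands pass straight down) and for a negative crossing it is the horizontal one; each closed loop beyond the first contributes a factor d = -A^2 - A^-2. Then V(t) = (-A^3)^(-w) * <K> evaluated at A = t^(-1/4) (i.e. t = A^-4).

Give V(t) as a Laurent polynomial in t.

Reading the diagram top to bottom ('/'-over between positions i,i+1 = s_i, '\'-over = s_i^-1): braid word = s3 s2^-1 s2^-1 s1^-1 s1^-1 s1^-1 s2^-1 s3 s4 s3^-1.
The presented braid s3 s2^-1 s2^-1 s1^-1 s1^-1 s1^-1 s2^-1 s3 s4 s3^-1 on 5 strands reduces by inverse Markov moves (closure unchanged at each step):
  Deconjugate: the word is γ·β·γ⁻¹ with γ = s3 (prefix) and γ⁻¹ = s3^-1 (suffix); strip both.
  Destabilize: the word has the form β·s4 where s4 occurs only as the final letter (β ∈ B_4); drop it and the last strand → 4 strands.
  Destabilize: the word has the form β·s3 where s3 occurs only as the final letter (β ∈ B_3); drop it and the last strand → 3 strands.
Reduced to β = s2^-1 s2^-1 s1^-1 s1^-1 s1^-1 s2^-1 on 3 strands, 6 crossings.
Compute on β:
Braid: s2^-1 s2^-1 s1^-1 s1^-1 s1^-1 s2^-1 on 3 strands, 6 crossings.
Writhe w = (#positive) - (#negative) = 0 - 6 = -6.
State-sum expansion of <K>. There are 2^6 = 64 states.
For each crossing: s=0 is the vertical smoothing, s=1 horizontal. Crossing k contributes A^(sign_k * (1 - 2*s_k)); loop factor d = -A^2 - A^-2.
Tabulate the states by total A-exponent and number of loops L (A-exp: L × count):
  A^6: L=5 ×1
  A^4: L=4 ×6
  A^2: L=3 ×15
  A^0: L=2 ×18, L=4 ×2
  A^-2: L=1 ×9, L=3 ×6
  A^-4: L=2 ×6
  A^-6: L=3 ×1
Each group contributes A^e * Σ count * d^(L-1):
Powers of d = -A^2 - A^-2: d^2 = A^4 + 2 + A^-4; d^3 = -A^6 - 3*A^2 - 3*A^-2 - A^-6; d^4 = A^8 + 4*A^4 + 6 + 4*A^-4 + A^-8.
  A^6 * (d^4) = A^14 + 4*A^10 + 6*A^6 + 4*A^2 + A^-2
  A^4 * (6*d^3) = -6*A^10 - 18*A^6 - 18*A^2 - 6*A^-2
  A^2 * (15*d^2) = 15*A^6 + 30*A^2 + 15*A^-2
  A^0 * (18*d + 2*d^3) = -2*A^6 - 24*A^2 - 24*A^-2 - 2*A^-6
  A^-2 * (9 + 6*d^2) = 6*A^2 + 21*A^-2 + 6*A^-6
  A^-4 * (6*d) = -6*A^-2 - 6*A^-6
  A^-6 * (d^2) = A^-2 + 2*A^-6 + A^-10
Summing the groups: <K> = A^14 - 2*A^10 + A^6 - 2*A^2 + 2*A^-2 + A^-10
Normalise by the writhe: (-A^3)^(-w) = (-A^3)^(6) = A^18, so f(A) = A^18 * <K> = A^32 - 2*A^28 + A^24 - 2*A^20 + 2*A^16 + A^8.
Substitute A = t^(-1/4), i.e. A^e → t^(-e/4): V(t) = t^-2 + 2*t^-4 - 2*t^-5 + t^-6 - 2*t^-7 + t^-8

Answer: t^-2 + 2*t^-4 - 2*t^-5 + t^-6 - 2*t^-7 + t^-8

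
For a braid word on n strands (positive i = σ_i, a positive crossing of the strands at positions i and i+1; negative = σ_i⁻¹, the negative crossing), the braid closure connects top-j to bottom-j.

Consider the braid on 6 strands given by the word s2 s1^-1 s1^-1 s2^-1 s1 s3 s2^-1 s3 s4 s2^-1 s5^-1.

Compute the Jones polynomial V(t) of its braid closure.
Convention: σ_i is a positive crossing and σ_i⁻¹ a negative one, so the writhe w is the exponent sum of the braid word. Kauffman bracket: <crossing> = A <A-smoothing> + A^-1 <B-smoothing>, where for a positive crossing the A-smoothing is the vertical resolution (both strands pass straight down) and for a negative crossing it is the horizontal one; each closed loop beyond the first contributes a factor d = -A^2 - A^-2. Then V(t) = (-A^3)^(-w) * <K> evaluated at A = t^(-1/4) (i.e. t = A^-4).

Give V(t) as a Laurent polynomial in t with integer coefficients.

The presented braid s2 s1^-1 s1^-1 s2^-1 s1 s3 s2^-1 s3 s4 s2^-1 s5^-1 on 6 strands reduces by inverse Markov moves (closure unchanged at each step):
  Destabilize: the word has the form β·s5^-1 where s5^-1 occurs only as the final letter (β ∈ B_5); drop it and the last strand → 5 strands.
  Deconjugate: the word is γ·β·γ⁻¹ with γ = s2 (prefix) and γ⁻¹ = s2^-1 (suffix); strip both.
  Destabilize: the word has the form β·s4 where s4 occurs only as the final letter (β ∈ B_4); drop it and the last strand → 4 strands.
Reduced to β = s1^-1 s1^-1 s2^-1 s1 s3 s2^-1 s3 on 4 strands, 7 crossings.
Compute on β:
Braid: s1^-1 s1^-1 s2^-1 s1 s3 s2^-1 s3 on 4 strands, 7 crossings.
Writhe w = (#positive) - (#negative) = 3 - 4 = -1.
Enumerate smoothing states for the bracket polynomial. There are 2^7 = 128 states.
Each crossing splits two ways (0=vertical, 1=horizontal). The state's weight is A^(#A-smoothings - #B-smoothings) * d^(loops - 1).
Tabulate the states by total A-exponent and number of loops L (A-exp: L × count):
  A^7: L=4 ×1
  A^5: L=3 ×7
  A^3: L=2 ×17, L=4 ×4
  A^1: L=1 ×14, L=3 ×20, L=5 ×1
  A^-1: L=2 ×27, L=4 ×8
  A^-3: L=1 ×5, L=3 ×15, L=5 ×1
  A^-5: L=2 ×4, L=4 ×3
  A^-7: L=3 ×1
Each group contributes A^e * Σ count * d^(L-1):
Powers of d = -A^2 - A^-2: d^2 = A^4 + 2 + A^-4; d^3 = -A^6 - 3*A^2 - 3*A^-2 - A^-6; d^4 = A^8 + 4*A^4 + 6 + 4*A^-4 + A^-8.
  A^7 * (d^3) = -A^13 - 3*A^9 - 3*A^5 - A
  A^5 * (7*d^2) = 7*A^9 + 14*A^5 + 7*A
  A^3 * (17*d + 4*d^3) = -4*A^9 - 29*A^5 - 29*A - 4*A^-3
  A^1 * (14 + 20*d^2 + d^4) = A^9 + 24*A^5 + 60*A + 24*A^-3 + A^-7
  A^-1 * (27*d + 8*d^3) = -8*A^5 - 51*A - 51*A^-3 - 8*A^-7
  A^-3 * (5 + 15*d^2 + d^4) = A^5 + 19*A + 41*A^-3 + 19*A^-7 + A^-11
  A^-5 * (4*d + 3*d^3) = -3*A - 13*A^-3 - 13*A^-7 - 3*A^-11
  A^-7 * (d^2) = A^-3 + 2*A^-7 + A^-11
Summing the groups: <K> = -A^13 + A^9 - A^5 + 2*A - 2*A^-3 + A^-7 - A^-11
Normalise by the writhe: (-A^3)^(-w) = (-A^3)^(1) = -A^3, so f(A) = -A^3 * <K> = A^16 - A^12 + A^8 - 2*A^4 + 2 - A^-4 + A^-8.
Substitute A = t^(-1/4), i.e. A^e → t^(-e/4): V(t) = t^2 - t + 2 - 2*t^-1 + t^-2 - t^-3 + t^-4

Answer: t^2 - t + 2 - 2*t^-1 + t^-2 - t^-3 + t^-4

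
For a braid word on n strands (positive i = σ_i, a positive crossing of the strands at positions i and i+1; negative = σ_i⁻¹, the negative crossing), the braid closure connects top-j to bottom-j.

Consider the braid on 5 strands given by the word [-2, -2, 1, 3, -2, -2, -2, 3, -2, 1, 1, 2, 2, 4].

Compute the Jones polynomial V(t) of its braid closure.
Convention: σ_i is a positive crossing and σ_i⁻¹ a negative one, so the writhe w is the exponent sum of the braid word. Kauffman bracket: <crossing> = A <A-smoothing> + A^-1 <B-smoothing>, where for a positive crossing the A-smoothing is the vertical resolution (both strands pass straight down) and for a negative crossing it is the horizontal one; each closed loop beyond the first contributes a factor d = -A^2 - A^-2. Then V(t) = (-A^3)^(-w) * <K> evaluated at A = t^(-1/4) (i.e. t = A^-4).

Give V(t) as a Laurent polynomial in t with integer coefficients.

-t^5 + 2*t^4 - 3*t^3 + 5*t^2 - 5*t + 6 - 5*t^-1 + 3*t^-2 - 2*t^-3 + t^-4

Derivation:
The presented braid s2^-1 s2^-1 s1 s3 s2^-1 s2^-1 s2^-1 s3 s2^-1 s1 s1 s2 s2 s4 on 5 strands reduces by inverse Markov moves (closure unchanged at each step):
  Destabilize: the word has the form β·s4 where s4 occurs only as the final letter (β ∈ B_4); drop it and the last strand → 4 strands.
  Deconjugate: the word is γ·β·γ⁻¹ with γ = s2^-1 s2^-1 (prefix) and γ⁻¹ = s2 s2 (suffix); strip both.
Reduced to β = s1 s3 s2^-1 s2^-1 s2^-1 s3 s2^-1 s1 s1 on 4 strands, 9 crossings.
Compute on β:
Braid: s1 s3 s2^-1 s2^-1 s2^-1 s3 s2^-1 s1 s1 on 4 strands, 9 crossings.
Writhe w = (#positive) - (#negative) = 5 - 4 = 1.
Computing the Kauffman bracket via state sum. There are 2^9 = 512 states.
Smooth each crossing (0=||, 1=⌣⌢); contribution A^(Σ sign_k(1-2s_k)) * d^(L-1).
Tabulate the states by total A-exponent and number of loops L (A-exp: L × count):
  A^9: L=6 ×1
  A^7: L=5 ×9
  A^5: L=4 ×33, L=6 ×3
  A^3: L=3 ×64, L=5 ×19, L=7 ×1
  A^1: L=2 ×68, L=4 ×52, L=6 ×6
  A^-1: L=1 ×33, L=3 ×75, L=5 ×18
  A^-3: L=2 ×51, L=4 ×32, L=6 ×1
  A^-5: L=3 ×32, L=5 ×4
  A^-7: L=4 ×9
  A^-9: L=5 ×1
Each group contributes A^e * Σ count * d^(L-1):
Powers of d = -A^2 - A^-2: d^2 = A^4 + 2 + A^-4; d^3 = -A^6 - 3*A^2 - 3*A^-2 - A^-6; d^4 = A^8 + 4*A^4 + 6 + 4*A^-4 + A^-8; d^5 = -A^10 - 5*A^6 - 10*A^2 - 10*A^-2 - 5*A^-6 - A^-10; d^6 = A^12 + 6*A^8 + 15*A^4 + 20 + 15*A^-4 + 6*A^-8 + A^-12.
  A^9 * (d^5) = -A^19 - 5*A^15 - 10*A^11 - 10*A^7 - 5*A^3 - A^-1
  A^7 * (9*d^4) = 9*A^15 + 36*A^11 + 54*A^7 + 36*A^3 + 9*A^-1
  A^5 * (33*d^3 + 3*d^5) = -3*A^15 - 48*A^11 - 129*A^7 - 129*A^3 - 48*A^-1 - 3*A^-5
  A^3 * (64*d^2 + 19*d^4 + d^6) = A^15 + 25*A^11 + 155*A^7 + 262*A^3 + 155*A^-1 + 25*A^-5 + A^-9
  A^1 * (68*d + 52*d^3 + 6*d^5) = -6*A^11 - 82*A^7 - 284*A^3 - 284*A^-1 - 82*A^-5 - 6*A^-9
  A^-1 * (33 + 75*d^2 + 18*d^4) = 18*A^7 + 147*A^3 + 291*A^-1 + 147*A^-5 + 18*A^-9
  A^-3 * (51*d + 32*d^3 + d^5) = -A^7 - 37*A^3 - 157*A^-1 - 157*A^-5 - 37*A^-9 - A^-13
  A^-5 * (32*d^2 + 4*d^4) = 4*A^3 + 48*A^-1 + 88*A^-5 + 48*A^-9 + 4*A^-13
  A^-7 * (9*d^3) = -9*A^-1 - 27*A^-5 - 27*A^-9 - 9*A^-13
  A^-9 * (d^4) = A^-1 + 4*A^-5 + 6*A^-9 + 4*A^-13 + A^-17
Summing the groups: <K> = -A^19 + 2*A^15 - 3*A^11 + 5*A^7 - 6*A^3 + 5*A^-1 - 5*A^-5 + 3*A^-9 - 2*A^-13 + A^-17
Normalise by the writhe: (-A^3)^(-w) = (-A^3)^(-1) = -A^-3, so f(A) = -A^-3 * <K> = A^16 - 2*A^12 + 3*A^8 - 5*A^4 + 6 - 5*A^-4 + 5*A^-8 - 3*A^-12 + 2*A^-16 - A^-20.
Substitute A = t^(-1/4), i.e. A^e → t^(-e/4): V(t) = -t^5 + 2*t^4 - 3*t^3 + 5*t^2 - 5*t + 6 - 5*t^-1 + 3*t^-2 - 2*t^-3 + t^-4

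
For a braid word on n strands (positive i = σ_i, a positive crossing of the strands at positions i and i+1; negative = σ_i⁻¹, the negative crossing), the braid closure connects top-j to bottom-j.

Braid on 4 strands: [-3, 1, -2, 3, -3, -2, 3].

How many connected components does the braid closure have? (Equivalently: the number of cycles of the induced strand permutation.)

3

Derivation:
Track the strand permutation on 4 strands, starting from identity.
  step 1: s3^-1 swaps positions 3,4 -> [1 2 4 3]
  step 2: s1 swaps positions 1,2 -> [2 1 4 3]
  step 3: s2^-1 swaps positions 2,3 -> [2 4 1 3]
  step 4: s3 swaps positions 3,4 -> [2 4 3 1]
  step 5: s3^-1 swaps positions 3,4 -> [2 4 1 3]
  step 6: s2^-1 swaps positions 2,3 -> [2 1 4 3]
  step 7: s3 swaps positions 3,4 -> [2 1 3 4]
Final permutation (position -> original strand): [2 1 3 4]
Closure components = cycle count of this permutation = 3.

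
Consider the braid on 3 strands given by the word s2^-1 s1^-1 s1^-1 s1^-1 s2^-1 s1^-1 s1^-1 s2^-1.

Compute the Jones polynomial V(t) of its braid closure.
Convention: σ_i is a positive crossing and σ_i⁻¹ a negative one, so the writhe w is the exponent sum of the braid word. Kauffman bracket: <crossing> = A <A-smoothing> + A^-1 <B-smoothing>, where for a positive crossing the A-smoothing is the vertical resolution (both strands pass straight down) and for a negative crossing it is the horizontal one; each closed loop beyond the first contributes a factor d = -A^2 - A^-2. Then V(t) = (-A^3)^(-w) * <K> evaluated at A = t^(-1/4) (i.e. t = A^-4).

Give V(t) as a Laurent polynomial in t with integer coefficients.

t^-3 + t^-5 - t^-8

Derivation:
Braid: s2^-1 s1^-1 s1^-1 s1^-1 s2^-1 s1^-1 s1^-1 s2^-1 on 3 strands, 8 crossings.
Writhe w = (#positive) - (#negative) = 0 - 8 = -8.
Enumerate smoothing states for the bracket polynomial. There are 2^8 = 256 states.
Smooth each crossing (0=||, 1=⌣⌢); contribution A^(Σ sign_k(1-2s_k)) * d^(L-1).
Tabulate the states by total A-exponent and number of loops L (A-exp: L × count):
  A^8: L=5 ×1
  A^6: L=4 ×7, L=6 ×1
  A^4: L=3 ×19, L=5 ×9
  A^2: L=2 ×24, L=4 ×31, L=6 ×1
  A^0: L=1 ×12, L=3 ×53, L=5 ×5
  A^-2: L=2 ×45, L=4 ×11
  A^-4: L=1 ×15, L=3 ×13
  A^-6: L=2 ×8
  A^-8: L=3 ×1
Each group contributes A^e * Σ count * d^(L-1):
Powers of d = -A^2 - A^-2: d^2 = A^4 + 2 + A^-4; d^3 = -A^6 - 3*A^2 - 3*A^-2 - A^-6; d^4 = A^8 + 4*A^4 + 6 + 4*A^-4 + A^-8; d^5 = -A^10 - 5*A^6 - 10*A^2 - 10*A^-2 - 5*A^-6 - A^-10.
  A^8 * (d^4) = A^16 + 4*A^12 + 6*A^8 + 4*A^4 + 1
  A^6 * (7*d^3 + d^5) = -A^16 - 12*A^12 - 31*A^8 - 31*A^4 - 12 - A^-4
  A^4 * (19*d^2 + 9*d^4) = 9*A^12 + 55*A^8 + 92*A^4 + 55 + 9*A^-4
  A^2 * (24*d + 31*d^3 + d^5) = -A^12 - 36*A^8 - 127*A^4 - 127 - 36*A^-4 - A^-8
  A^0 * (12 + 53*d^2 + 5*d^4) = 5*A^8 + 73*A^4 + 148 + 73*A^-4 + 5*A^-8
  A^-2 * (45*d + 11*d^3) = -11*A^4 - 78 - 78*A^-4 - 11*A^-8
  A^-4 * (15 + 13*d^2) = 13 + 41*A^-4 + 13*A^-8
  A^-6 * (8*d) = -8*A^-4 - 8*A^-8
  A^-8 * (d^2) = A^-4 + 2*A^-8 + A^-12
Summing the groups: <K> = -A^8 + A^-4 + A^-12
Normalise by the writhe: (-A^3)^(-w) = (-A^3)^(8) = A^24, so f(A) = A^24 * <K> = -A^32 + A^20 + A^12.
Substitute A = t^(-1/4), i.e. A^e → t^(-e/4): V(t) = t^-3 + t^-5 - t^-8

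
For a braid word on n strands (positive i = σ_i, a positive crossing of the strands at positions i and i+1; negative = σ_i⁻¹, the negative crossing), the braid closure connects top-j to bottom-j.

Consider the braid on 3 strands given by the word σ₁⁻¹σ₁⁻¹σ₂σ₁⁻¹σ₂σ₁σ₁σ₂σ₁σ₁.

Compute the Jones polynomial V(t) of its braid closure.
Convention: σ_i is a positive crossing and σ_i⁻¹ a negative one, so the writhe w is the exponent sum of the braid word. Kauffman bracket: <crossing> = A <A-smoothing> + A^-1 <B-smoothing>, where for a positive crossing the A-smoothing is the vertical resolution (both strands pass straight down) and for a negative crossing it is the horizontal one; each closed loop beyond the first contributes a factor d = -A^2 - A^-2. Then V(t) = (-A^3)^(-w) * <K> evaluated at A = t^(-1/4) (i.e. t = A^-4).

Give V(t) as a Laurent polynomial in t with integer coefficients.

The presented braid s1^-1 s1^-1 s2 s1^-1 s2 s1 s1 s2 s1 s1 on 3 strands reduces by inverse Markov moves (closure unchanged at each step):
  Deconjugate: the word is γ·β·γ⁻¹ with γ = s1^-1 s1^-1 (prefix) and γ⁻¹ = s1 s1 (suffix); strip both.
Reduced to β = s2 s1^-1 s2 s1 s1 s2 on 3 strands, 6 crossings.
Compute on β:
Braid: s2 s1^-1 s2 s1 s1 s2 on 3 strands, 6 crossings.
Writhe w = (#positive) - (#negative) = 5 - 1 = 4.
Enumerate smoothing states for the bracket polynomial. There are 2^6 = 64 states.
Each crossing splits two ways (0=vertical, 1=horizontal). The state's weight is A^(#A-smoothings - #B-smoothings) * d^(loops - 1).
Tabulate the states by total A-exponent and number of loops L (A-exp: L × count):
  A^6: L=2 ×1
  A^4: L=1 ×3, L=3 ×3
  A^2: L=2 ×14, L=4 ×1
  A^0: L=1 ×10, L=3 ×10
  A^-2: L=2 ×13, L=4 ×2
  A^-4: L=3 ×6
  A^-6: L=4 ×1
Each group contributes A^e * Σ count * d^(L-1):
Powers of d = -A^2 - A^-2: d^2 = A^4 + 2 + A^-4; d^3 = -A^6 - 3*A^2 - 3*A^-2 - A^-6.
  A^6 * (d) = -A^8 - A^4
  A^4 * (3 + 3*d^2) = 3*A^8 + 9*A^4 + 3
  A^2 * (14*d + d^3) = -A^8 - 17*A^4 - 17 - A^-4
  A^0 * (10 + 10*d^2) = 10*A^4 + 30 + 10*A^-4
  A^-2 * (13*d + 2*d^3) = -2*A^4 - 19 - 19*A^-4 - 2*A^-8
  A^-4 * (6*d^2) = 6 + 12*A^-4 + 6*A^-8
  A^-6 * (d^3) = -1 - 3*A^-4 - 3*A^-8 - A^-12
Summing the groups: <K> = A^8 - A^4 + 2 - A^-4 + A^-8 - A^-12
Normalise by the writhe: (-A^3)^(-w) = (-A^3)^(-4) = A^-12, so f(A) = A^-12 * <K> = A^-4 - A^-8 + 2*A^-12 - A^-16 + A^-20 - A^-24.
Substitute A = t^(-1/4), i.e. A^e → t^(-e/4): V(t) = -t^6 + t^5 - t^4 + 2*t^3 - t^2 + t

Answer: -t^6 + t^5 - t^4 + 2*t^3 - t^2 + t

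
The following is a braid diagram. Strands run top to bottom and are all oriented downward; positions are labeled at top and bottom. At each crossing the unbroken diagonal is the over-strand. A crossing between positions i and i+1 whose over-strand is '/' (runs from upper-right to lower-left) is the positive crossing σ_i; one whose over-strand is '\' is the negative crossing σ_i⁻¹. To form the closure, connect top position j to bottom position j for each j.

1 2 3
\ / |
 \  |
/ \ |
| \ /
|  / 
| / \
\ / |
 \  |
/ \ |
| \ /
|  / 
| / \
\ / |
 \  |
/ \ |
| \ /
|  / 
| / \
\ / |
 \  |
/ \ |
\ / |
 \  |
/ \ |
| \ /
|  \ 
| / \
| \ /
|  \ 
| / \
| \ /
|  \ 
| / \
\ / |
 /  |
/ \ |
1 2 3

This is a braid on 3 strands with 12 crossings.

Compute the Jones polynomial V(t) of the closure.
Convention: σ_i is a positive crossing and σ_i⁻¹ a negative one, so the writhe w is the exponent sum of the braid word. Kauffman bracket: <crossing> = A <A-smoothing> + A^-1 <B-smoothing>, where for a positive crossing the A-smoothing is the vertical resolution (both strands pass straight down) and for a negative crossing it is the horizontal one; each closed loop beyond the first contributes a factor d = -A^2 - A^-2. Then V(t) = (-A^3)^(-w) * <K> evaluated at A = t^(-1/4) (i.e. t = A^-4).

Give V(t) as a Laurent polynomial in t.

2*t^-1 - 2*t^-2 + 3*t^-3 - 3*t^-4 + 2*t^-5 - 2*t^-6 + t^-7

Derivation:
Reading the diagram top to bottom ('/'-over between positions i,i+1 = s_i, '\'-over = s_i^-1): braid word = s1^-1 s2 s1^-1 s2 s1^-1 s2 s1^-1 s1^-1 s2^-1 s2^-1 s2^-1 s1.
The presented braid s1^-1 s2 s1^-1 s2 s1^-1 s2 s1^-1 s1^-1 s2^-1 s2^-1 s2^-1 s1 on 3 strands reduces by inverse Markov moves (closure unchanged at each step):
  Deconjugate: the word is γ·β·γ⁻¹ with γ = s1^-1 s2 (prefix) and γ⁻¹ = s2^-1 s1 (suffix); strip both.
Reduced to β = s1^-1 s2 s1^-1 s2 s1^-1 s1^-1 s2^-1 s2^-1 on 3 strands, 8 crossings.
Compute on β:
Braid: s1^-1 s2 s1^-1 s2 s1^-1 s1^-1 s2^-1 s2^-1 on 3 strands, 8 crossings.
Writhe w = (#positive) - (#negative) = 2 - 6 = -4.
State-sum expansion of <K>. There are 2^8 = 256 states.
Smooth each crossing (0=||, 1=⌣⌢); contribution A^(Σ sign_k(1-2s_k)) * d^(L-1).
Tabulate the states by total A-exponent and number of loops L (A-exp: L × count):
  A^8: L=5 ×1
  A^6: L=4 ×8
  A^4: L=3 ×26, L=5 ×2
  A^2: L=2 ×41, L=4 ×15
  A^0: L=1 ×26, L=3 ×43, L=5 ×1
  A^-2: L=2 ×47, L=4 ×9
  A^-4: L=1 ×11, L=3 ×16, L=5 ×1
  A^-6: L=2 ×6, L=4 ×2
  A^-8: L=3 ×1
Each group contributes A^e * Σ count * d^(L-1):
Powers of d = -A^2 - A^-2: d^2 = A^4 + 2 + A^-4; d^3 = -A^6 - 3*A^2 - 3*A^-2 - A^-6; d^4 = A^8 + 4*A^4 + 6 + 4*A^-4 + A^-8.
  A^8 * (d^4) = A^16 + 4*A^12 + 6*A^8 + 4*A^4 + 1
  A^6 * (8*d^3) = -8*A^12 - 24*A^8 - 24*A^4 - 8
  A^4 * (26*d^2 + 2*d^4) = 2*A^12 + 34*A^8 + 64*A^4 + 34 + 2*A^-4
  A^2 * (41*d + 15*d^3) = -15*A^8 - 86*A^4 - 86 - 15*A^-4
  A^0 * (26 + 43*d^2 + d^4) = A^8 + 47*A^4 + 118 + 47*A^-4 + A^-8
  A^-2 * (47*d + 9*d^3) = -9*A^4 - 74 - 74*A^-4 - 9*A^-8
  A^-4 * (11 + 16*d^2 + d^4) = A^4 + 20 + 49*A^-4 + 20*A^-8 + A^-12
  A^-6 * (6*d + 2*d^3) = -2 - 12*A^-4 - 12*A^-8 - 2*A^-12
  A^-8 * (d^2) = A^-4 + 2*A^-8 + A^-12
Summing the groups: <K> = A^16 - 2*A^12 + 2*A^8 - 3*A^4 + 3 - 2*A^-4 + 2*A^-8
Normalise by the writhe: (-A^3)^(-w) = (-A^3)^(4) = A^12, so f(A) = A^12 * <K> = A^28 - 2*A^24 + 2*A^20 - 3*A^16 + 3*A^12 - 2*A^8 + 2*A^4.
Substitute A = t^(-1/4), i.e. A^e → t^(-e/4): V(t) = 2*t^-1 - 2*t^-2 + 3*t^-3 - 3*t^-4 + 2*t^-5 - 2*t^-6 + t^-7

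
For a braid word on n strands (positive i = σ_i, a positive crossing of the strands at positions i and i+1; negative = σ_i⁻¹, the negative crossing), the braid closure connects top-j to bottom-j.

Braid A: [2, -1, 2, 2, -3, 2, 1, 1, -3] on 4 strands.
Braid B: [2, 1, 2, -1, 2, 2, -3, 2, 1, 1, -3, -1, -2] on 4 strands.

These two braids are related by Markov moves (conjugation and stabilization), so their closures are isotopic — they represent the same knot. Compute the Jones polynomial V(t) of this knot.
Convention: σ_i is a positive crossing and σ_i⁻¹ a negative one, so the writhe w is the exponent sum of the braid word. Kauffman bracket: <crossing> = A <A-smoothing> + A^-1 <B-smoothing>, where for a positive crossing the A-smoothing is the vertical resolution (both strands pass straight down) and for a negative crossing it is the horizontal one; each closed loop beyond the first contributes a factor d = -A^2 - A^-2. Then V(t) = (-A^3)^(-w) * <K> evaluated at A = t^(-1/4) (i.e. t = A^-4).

t^7 - 2*t^6 + 3*t^5 - 5*t^4 + 5*t^3 - 4*t^2 + 4*t - 2 + t^-1

Derivation:
Markov-equivalent braids have isotopic closures, hence identical knot invariants. Strip the Markov moves from each word to reach a common short braid β, then compute V(t) once on β.
Braid A: s2 s1^-1 s2 s2 s3^-1 s2 s1 s1 s3^-1 on 4 strands has no conjugating prefix/suffix or stabilization to strip; take β = s2 s1^-1 s2 s2 s3^-1 s2 s1 s1 s3^-1.
Braid B: s2 s1 s2 s1^-1 s2 s2 s3^-1 s2 s1 s1 s3^-1 s1^-1 s2^-1 on 4 strands reduces by inverse Markov moves (closure unchanged at each step):
  Deconjugate: the word is γ·β·γ⁻¹ with γ = s2 s1 (prefix) and γ⁻¹ = s1^-1 s2^-1 (suffix); strip both.
Reduced to β = s2 s1^-1 s2 s2 s3^-1 s2 s1 s1 s3^-1 on 4 strands, 9 crossings.
Both give the same β = s2 s1^-1 s2 s2 s3^-1 s2 s1 s1 s3^-1 on 4 strands, so one state sum suffices:
Braid: s2 s1^-1 s2 s2 s3^-1 s2 s1 s1 s3^-1 on 4 strands, 9 crossings.
Writhe w = (#positive) - (#negative) = 6 - 3 = 3.
Enumerate smoothing states for the bracket polynomial. There are 2^9 = 512 states.
For each crossing: s=0 is the vertical smoothing, s=1 horizontal. Crossing k contributes A^(sign_k * (1 - 2*s_k)); loop factor d = -A^2 - A^-2.
Tabulate the states by total A-exponent and number of loops L (A-exp: L × count):
  A^9: L=3 ×1
  A^7: L=2 ×6, L=4 ×3
  A^5: L=1 ×11, L=3 ×24, L=5 ×1
  A^3: L=2 ×68, L=4 ×16
  A^1: L=1 ×38, L=3 ×85, L=5 ×3
  A^-1: L=2 ×77, L=4 ×49
  A^-3: L=3 ×69, L=5 ×15
  A^-5: L=4 ×34, L=6 ×2
  A^-7: L=5 ×9
  A^-9: L=6 ×1
Each group contributes A^e * Σ count * d^(L-1):
Powers of d = -A^2 - A^-2: d^2 = A^4 + 2 + A^-4; d^3 = -A^6 - 3*A^2 - 3*A^-2 - A^-6; d^4 = A^8 + 4*A^4 + 6 + 4*A^-4 + A^-8; d^5 = -A^10 - 5*A^6 - 10*A^2 - 10*A^-2 - 5*A^-6 - A^-10.
  A^9 * (d^2) = A^13 + 2*A^9 + A^5
  A^7 * (6*d + 3*d^3) = -3*A^13 - 15*A^9 - 15*A^5 - 3*A
  A^5 * (11 + 24*d^2 + d^4) = A^13 + 28*A^9 + 65*A^5 + 28*A + A^-3
  A^3 * (68*d + 16*d^3) = -16*A^9 - 116*A^5 - 116*A - 16*A^-3
  A^1 * (38 + 85*d^2 + 3*d^4) = 3*A^9 + 97*A^5 + 226*A + 97*A^-3 + 3*A^-7
  A^-1 * (77*d + 49*d^3) = -49*A^5 - 224*A - 224*A^-3 - 49*A^-7
  A^-3 * (69*d^2 + 15*d^4) = 15*A^5 + 129*A + 228*A^-3 + 129*A^-7 + 15*A^-11
  A^-5 * (34*d^3 + 2*d^5) = -2*A^5 - 44*A - 122*A^-3 - 122*A^-7 - 44*A^-11 - 2*A^-15
  A^-7 * (9*d^4) = 9*A + 36*A^-3 + 54*A^-7 + 36*A^-11 + 9*A^-15
  A^-9 * (d^5) = -A - 5*A^-3 - 10*A^-7 - 10*A^-11 - 5*A^-15 - A^-19
Summing the groups: <K> = -A^13 + 2*A^9 - 4*A^5 + 4*A - 5*A^-3 + 5*A^-7 - 3*A^-11 + 2*A^-15 - A^-19
Normalise by the writhe: (-A^3)^(-w) = (-A^3)^(-3) = -A^-9, so f(A) = -A^-9 * <K> = A^4 - 2 + 4*A^-4 - 4*A^-8 + 5*A^-12 - 5*A^-16 + 3*A^-20 - 2*A^-24 + A^-28.
Substitute A = t^(-1/4), i.e. A^e → t^(-e/4): V(t) = t^7 - 2*t^6 + 3*t^5 - 5*t^4 + 5*t^3 - 4*t^2 + 4*t - 2 + t^-1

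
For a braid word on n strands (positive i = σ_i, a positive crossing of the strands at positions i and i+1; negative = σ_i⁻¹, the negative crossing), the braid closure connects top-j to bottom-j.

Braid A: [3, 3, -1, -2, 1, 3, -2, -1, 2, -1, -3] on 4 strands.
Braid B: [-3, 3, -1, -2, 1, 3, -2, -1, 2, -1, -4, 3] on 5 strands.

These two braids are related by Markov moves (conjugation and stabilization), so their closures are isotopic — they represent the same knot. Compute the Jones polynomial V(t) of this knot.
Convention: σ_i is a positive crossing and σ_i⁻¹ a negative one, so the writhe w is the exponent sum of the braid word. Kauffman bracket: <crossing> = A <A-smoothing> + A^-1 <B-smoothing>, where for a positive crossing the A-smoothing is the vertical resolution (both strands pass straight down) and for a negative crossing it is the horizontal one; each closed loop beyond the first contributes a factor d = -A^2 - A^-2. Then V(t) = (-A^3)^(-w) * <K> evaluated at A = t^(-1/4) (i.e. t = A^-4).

t^2 - 2*t + 3 - 3*t^-1 + 3*t^-2 - 2*t^-3 + 2*t^-4 - t^-5

Derivation:
Markov-equivalent braids have isotopic closures, hence identical knot invariants. Strip the Markov moves from each word to reach a common short braid β, then compute V(t) once on β.
Braid A: s3 s3 s1^-1 s2^-1 s1 s3 s2^-1 s1^-1 s2 s1^-1 s3^-1 on 4 strands reduces by inverse Markov moves (closure unchanged at each step):
  Deconjugate: the word is γ·β·γ⁻¹ with γ = s3 (prefix) and γ⁻¹ = s3^-1 (suffix); strip both.
Reduced to β = s3 s1^-1 s2^-1 s1 s3 s2^-1 s1^-1 s2 s1^-1 on 4 strands, 9 crossings.
Braid B: s3^-1 s3 s1^-1 s2^-1 s1 s3 s2^-1 s1^-1 s2 s1^-1 s4^-1 s3 on 5 strands reduces by inverse Markov moves (closure unchanged at each step):
  Deconjugate: the word is γ·β·γ⁻¹ with γ = s3^-1 (prefix) and γ⁻¹ = s3 (suffix); strip both.
  Destabilize: the word has the form β·s4^-1 where s4^-1 occurs only as the final letter (β ∈ B_4); drop it and the last strand → 4 strands.
Reduced to β = s3 s1^-1 s2^-1 s1 s3 s2^-1 s1^-1 s2 s1^-1 on 4 strands, 9 crossings.
Both give the same β = s3 s1^-1 s2^-1 s1 s3 s2^-1 s1^-1 s2 s1^-1 on 4 strands, so one state sum suffices:
Braid: s3 s1^-1 s2^-1 s1 s3 s2^-1 s1^-1 s2 s1^-1 on 4 strands, 9 crossings.
Writhe w = (#positive) - (#negative) = 4 - 5 = -1.
Computing the Kauffman bracket via state sum. There are 2^9 = 512 states.
Each crossing splits two ways (0=vertical, 1=horizontal). The state's weight is A^(#A-smoothings - #B-smoothings) * d^(loops - 1).
Tabulate the states by total A-exponent and number of loops L (A-exp: L × count):
  A^9: L=5 ×1
  A^7: L=4 ×9
  A^5: L=3 ×32, L=5 ×4
  A^3: L=2 ×53, L=4 ×30, L=6 ×1
  A^1: L=1 ×35, L=3 ×80, L=5 ×11
  A^-1: L=2 ×86, L=4 ×39, L=6 ×1
  A^-3: L=1 ×21, L=3 ×58, L=5 ×5
  A^-5: L=2 ×26, L=4 ×10
  A^-7: L=1 ×3, L=3 ×6
  A^-9: L=2 ×1
Each group contributes A^e * Σ count * d^(L-1):
Powers of d = -A^2 - A^-2: d^2 = A^4 + 2 + A^-4; d^3 = -A^6 - 3*A^2 - 3*A^-2 - A^-6; d^4 = A^8 + 4*A^4 + 6 + 4*A^-4 + A^-8; d^5 = -A^10 - 5*A^6 - 10*A^2 - 10*A^-2 - 5*A^-6 - A^-10.
  A^9 * (d^4) = A^17 + 4*A^13 + 6*A^9 + 4*A^5 + A
  A^7 * (9*d^3) = -9*A^13 - 27*A^9 - 27*A^5 - 9*A
  A^5 * (32*d^2 + 4*d^4) = 4*A^13 + 48*A^9 + 88*A^5 + 48*A + 4*A^-3
  A^3 * (53*d + 30*d^3 + d^5) = -A^13 - 35*A^9 - 153*A^5 - 153*A - 35*A^-3 - A^-7
  A^1 * (35 + 80*d^2 + 11*d^4) = 11*A^9 + 124*A^5 + 261*A + 124*A^-3 + 11*A^-7
  A^-1 * (86*d + 39*d^3 + d^5) = -A^9 - 44*A^5 - 213*A - 213*A^-3 - 44*A^-7 - A^-11
  A^-3 * (21 + 58*d^2 + 5*d^4) = 5*A^5 + 78*A + 167*A^-3 + 78*A^-7 + 5*A^-11
  A^-5 * (26*d + 10*d^3) = -10*A - 56*A^-3 - 56*A^-7 - 10*A^-11
  A^-7 * (3 + 6*d^2) = 6*A^-3 + 15*A^-7 + 6*A^-11
  A^-9 * (d) = -A^-7 - A^-11
Summing the groups: <K> = A^17 - 2*A^13 + 2*A^9 - 3*A^5 + 3*A - 3*A^-3 + 2*A^-7 - A^-11
Normalise by the writhe: (-A^3)^(-w) = (-A^3)^(1) = -A^3, so f(A) = -A^3 * <K> = -A^20 + 2*A^16 - 2*A^12 + 3*A^8 - 3*A^4 + 3 - 2*A^-4 + A^-8.
Substitute A = t^(-1/4), i.e. A^e → t^(-e/4): V(t) = t^2 - 2*t + 3 - 3*t^-1 + 3*t^-2 - 2*t^-3 + 2*t^-4 - t^-5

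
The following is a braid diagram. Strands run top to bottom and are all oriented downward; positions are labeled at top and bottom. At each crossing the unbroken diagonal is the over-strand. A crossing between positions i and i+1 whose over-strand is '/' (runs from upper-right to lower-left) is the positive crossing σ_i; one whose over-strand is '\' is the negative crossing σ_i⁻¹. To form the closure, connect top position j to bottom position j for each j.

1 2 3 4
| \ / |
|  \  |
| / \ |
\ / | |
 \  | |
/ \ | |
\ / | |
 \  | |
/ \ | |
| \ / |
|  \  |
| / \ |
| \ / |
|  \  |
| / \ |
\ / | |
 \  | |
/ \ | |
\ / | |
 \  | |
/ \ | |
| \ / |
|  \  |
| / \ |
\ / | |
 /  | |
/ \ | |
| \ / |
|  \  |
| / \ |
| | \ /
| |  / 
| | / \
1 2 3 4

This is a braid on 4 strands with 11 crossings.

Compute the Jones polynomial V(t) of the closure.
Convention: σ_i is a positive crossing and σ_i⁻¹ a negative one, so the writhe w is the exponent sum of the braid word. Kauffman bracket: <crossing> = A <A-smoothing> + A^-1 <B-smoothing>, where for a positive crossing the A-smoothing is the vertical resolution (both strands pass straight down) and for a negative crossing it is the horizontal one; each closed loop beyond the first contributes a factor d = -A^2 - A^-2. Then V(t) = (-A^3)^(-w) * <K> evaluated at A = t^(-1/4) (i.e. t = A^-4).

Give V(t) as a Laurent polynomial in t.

t^-3 + t^-6 - t^-7 + t^-8 - t^-9 + t^-10 - t^-11

Derivation:
Reading the diagram top to bottom ('/'-over between positions i,i+1 = s_i, '\'-over = s_i^-1): braid word = s2^-1 s1^-1 s1^-1 s2^-1 s2^-1 s1^-1 s1^-1 s2^-1 s1 s2^-1 s3.
The presented braid s2^-1 s1^-1 s1^-1 s2^-1 s2^-1 s1^-1 s1^-1 s2^-1 s1 s2^-1 s3 on 4 strands reduces by inverse Markov moves (closure unchanged at each step):
  Destabilize: the word has the form β·s3 where s3 occurs only as the final letter (β ∈ B_3); drop it and the last strand → 3 strands.
Reduced to β = s2^-1 s1^-1 s1^-1 s2^-1 s2^-1 s1^-1 s1^-1 s2^-1 s1 s2^-1 on 3 strands, 10 crossings.
Compute on β:
Braid: s2^-1 s1^-1 s1^-1 s2^-1 s2^-1 s1^-1 s1^-1 s2^-1 s1 s2^-1 on 3 strands, 10 crossings.
Writhe w = (#positive) - (#negative) = 1 - 9 = -8.
State-sum expansion of <K>. There are 2^10 = 1024 states.
Each crossing splits two ways (0=vertical, 1=horizontal). The state's weight is A^(#A-smoothings - #B-smoothings) * d^(loops - 1).
Tabulate the states by total A-exponent and number of loops L (A-exp: L × count):
  A^10: L=6 ×1
  A^8: L=5 ×10
  A^6: L=4 ×41, L=6 ×4
  A^4: L=3 ×86, L=5 ×34
  A^2: L=2 ×92, L=4 ×114, L=6 ×4
  A^0: L=1 ×40, L=3 ×185, L=5 ×27
  A^-2: L=2 ×142, L=4 ×67, L=6 ×1
  A^-4: L=1 ×40, L=3 ×76, L=5 ×4
  A^-6: L=2 ×39, L=4 ×6
  A^-8: L=1 ×5, L=3 ×5
  A^-10: L=2 ×1
Each group contributes A^e * Σ count * d^(L-1):
Powers of d = -A^2 - A^-2: d^2 = A^4 + 2 + A^-4; d^3 = -A^6 - 3*A^2 - 3*A^-2 - A^-6; d^4 = A^8 + 4*A^4 + 6 + 4*A^-4 + A^-8; d^5 = -A^10 - 5*A^6 - 10*A^2 - 10*A^-2 - 5*A^-6 - A^-10.
  A^10 * (d^5) = -A^20 - 5*A^16 - 10*A^12 - 10*A^8 - 5*A^4 - 1
  A^8 * (10*d^4) = 10*A^16 + 40*A^12 + 60*A^8 + 40*A^4 + 10
  A^6 * (41*d^3 + 4*d^5) = -4*A^16 - 61*A^12 - 163*A^8 - 163*A^4 - 61 - 4*A^-4
  A^4 * (86*d^2 + 34*d^4) = 34*A^12 + 222*A^8 + 376*A^4 + 222 + 34*A^-4
  A^2 * (92*d + 114*d^3 + 4*d^5) = -4*A^12 - 134*A^8 - 474*A^4 - 474 - 134*A^-4 - 4*A^-8
  A^0 * (40 + 185*d^2 + 27*d^4) = 27*A^8 + 293*A^4 + 572 + 293*A^-4 + 27*A^-8
  A^-2 * (142*d + 67*d^3 + d^5) = -A^8 - 72*A^4 - 353 - 353*A^-4 - 72*A^-8 - A^-12
  A^-4 * (40 + 76*d^2 + 4*d^4) = 4*A^4 + 92 + 216*A^-4 + 92*A^-8 + 4*A^-12
  A^-6 * (39*d + 6*d^3) = -6 - 57*A^-4 - 57*A^-8 - 6*A^-12
  A^-8 * (5 + 5*d^2) = 5*A^-4 + 15*A^-8 + 5*A^-12
  A^-10 * (d) = -A^-8 - A^-12
Summing the groups: <K> = -A^20 + A^16 - A^12 + A^8 - A^4 + 1 + A^-12
Normalise by the writhe: (-A^3)^(-w) = (-A^3)^(8) = A^24, so f(A) = A^24 * <K> = -A^44 + A^40 - A^36 + A^32 - A^28 + A^24 + A^12.
Substitute A = t^(-1/4), i.e. A^e → t^(-e/4): V(t) = t^-3 + t^-6 - t^-7 + t^-8 - t^-9 + t^-10 - t^-11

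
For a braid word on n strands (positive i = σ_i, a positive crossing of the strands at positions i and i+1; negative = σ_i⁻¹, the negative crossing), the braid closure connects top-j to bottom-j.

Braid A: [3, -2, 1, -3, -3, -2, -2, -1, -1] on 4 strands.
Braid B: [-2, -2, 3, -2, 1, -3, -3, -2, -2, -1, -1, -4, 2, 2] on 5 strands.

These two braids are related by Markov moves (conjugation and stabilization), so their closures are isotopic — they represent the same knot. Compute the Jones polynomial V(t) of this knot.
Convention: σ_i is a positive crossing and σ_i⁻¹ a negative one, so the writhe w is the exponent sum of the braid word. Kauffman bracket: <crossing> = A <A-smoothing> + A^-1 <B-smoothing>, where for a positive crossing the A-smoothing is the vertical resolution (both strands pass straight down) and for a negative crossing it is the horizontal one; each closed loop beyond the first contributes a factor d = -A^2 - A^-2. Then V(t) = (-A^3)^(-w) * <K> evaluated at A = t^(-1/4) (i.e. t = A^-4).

t^-1 - t^-2 + 2*t^-3 - 2*t^-4 + 2*t^-5 - t^-6 + t^-7 - t^-8

Derivation:
Markov-equivalent braids have isotopic closures, hence identical knot invariants. Strip the Markov moves from each word to reach a common short braid β, then compute V(t) once on β.
Braid A: s3 s2^-1 s1 s3^-1 s3^-1 s2^-1 s2^-1 s1^-1 s1^-1 on 4 strands has no conjugating prefix/suffix or stabilization to strip; take β = s3 s2^-1 s1 s3^-1 s3^-1 s2^-1 s2^-1 s1^-1 s1^-1.
Braid B: s2^-1 s2^-1 s3 s2^-1 s1 s3^-1 s3^-1 s2^-1 s2^-1 s1^-1 s1^-1 s4^-1 s2 s2 on 5 strands reduces by inverse Markov moves (closure unchanged at each step):
  Deconjugate: the word is γ·β·γ⁻¹ with γ = s2^-1 s2^-1 (prefix) and γ⁻¹ = s2 s2 (suffix); strip both.
  Destabilize: the word has the form β·s4^-1 where s4^-1 occurs only as the final letter (β ∈ B_4); drop it and the last strand → 4 strands.
Reduced to β = s3 s2^-1 s1 s3^-1 s3^-1 s2^-1 s2^-1 s1^-1 s1^-1 on 4 strands, 9 crossings.
Both give the same β = s3 s2^-1 s1 s3^-1 s3^-1 s2^-1 s2^-1 s1^-1 s1^-1 on 4 strands, so one state sum suffices:
Braid: s3 s2^-1 s1 s3^-1 s3^-1 s2^-1 s2^-1 s1^-1 s1^-1 on 4 strands, 9 crossings.
Writhe w = (#positive) - (#negative) = 2 - 7 = -5.
State-sum expansion of <K>. There are 2^9 = 512 states.
For each crossing: s=0 is the vertical smoothing, s=1 horizontal. Crossing k contributes A^(sign_k * (1 - 2*s_k)); loop factor d = -A^2 - A^-2.
Tabulate the states by total A-exponent and number of loops L (A-exp: L × count):
  A^9: L=5 ×1
  A^7: L=4 ×9
  A^5: L=3 ×31, L=5 ×5
  A^3: L=2 ×48, L=4 ×35, L=6 ×1
  A^1: L=1 ×28, L=3 ×86, L=5 ×12
  A^-1: L=2 ×82, L=4 ×43, L=6 ×1
  A^-3: L=1 ×20, L=3 ×58, L=5 ×6
  A^-5: L=2 ×25, L=4 ×11
  A^-7: L=1 ×3, L=3 ×6
  A^-9: L=2 ×1
Each group contributes A^e * Σ count * d^(L-1):
Powers of d = -A^2 - A^-2: d^2 = A^4 + 2 + A^-4; d^3 = -A^6 - 3*A^2 - 3*A^-2 - A^-6; d^4 = A^8 + 4*A^4 + 6 + 4*A^-4 + A^-8; d^5 = -A^10 - 5*A^6 - 10*A^2 - 10*A^-2 - 5*A^-6 - A^-10.
  A^9 * (d^4) = A^17 + 4*A^13 + 6*A^9 + 4*A^5 + A
  A^7 * (9*d^3) = -9*A^13 - 27*A^9 - 27*A^5 - 9*A
  A^5 * (31*d^2 + 5*d^4) = 5*A^13 + 51*A^9 + 92*A^5 + 51*A + 5*A^-3
  A^3 * (48*d + 35*d^3 + d^5) = -A^13 - 40*A^9 - 163*A^5 - 163*A - 40*A^-3 - A^-7
  A^1 * (28 + 86*d^2 + 12*d^4) = 12*A^9 + 134*A^5 + 272*A + 134*A^-3 + 12*A^-7
  A^-1 * (82*d + 43*d^3 + d^5) = -A^9 - 48*A^5 - 221*A - 221*A^-3 - 48*A^-7 - A^-11
  A^-3 * (20 + 58*d^2 + 6*d^4) = 6*A^5 + 82*A + 172*A^-3 + 82*A^-7 + 6*A^-11
  A^-5 * (25*d + 11*d^3) = -11*A - 58*A^-3 - 58*A^-7 - 11*A^-11
  A^-7 * (3 + 6*d^2) = 6*A^-3 + 15*A^-7 + 6*A^-11
  A^-9 * (d) = -A^-7 - A^-11
Summing the groups: <K> = A^17 - A^13 + A^9 - 2*A^5 + 2*A - 2*A^-3 + A^-7 - A^-11
Normalise by the writhe: (-A^3)^(-w) = (-A^3)^(5) = -A^15, so f(A) = -A^15 * <K> = -A^32 + A^28 - A^24 + 2*A^20 - 2*A^16 + 2*A^12 - A^8 + A^4.
Substitute A = t^(-1/4), i.e. A^e → t^(-e/4): V(t) = t^-1 - t^-2 + 2*t^-3 - 2*t^-4 + 2*t^-5 - t^-6 + t^-7 - t^-8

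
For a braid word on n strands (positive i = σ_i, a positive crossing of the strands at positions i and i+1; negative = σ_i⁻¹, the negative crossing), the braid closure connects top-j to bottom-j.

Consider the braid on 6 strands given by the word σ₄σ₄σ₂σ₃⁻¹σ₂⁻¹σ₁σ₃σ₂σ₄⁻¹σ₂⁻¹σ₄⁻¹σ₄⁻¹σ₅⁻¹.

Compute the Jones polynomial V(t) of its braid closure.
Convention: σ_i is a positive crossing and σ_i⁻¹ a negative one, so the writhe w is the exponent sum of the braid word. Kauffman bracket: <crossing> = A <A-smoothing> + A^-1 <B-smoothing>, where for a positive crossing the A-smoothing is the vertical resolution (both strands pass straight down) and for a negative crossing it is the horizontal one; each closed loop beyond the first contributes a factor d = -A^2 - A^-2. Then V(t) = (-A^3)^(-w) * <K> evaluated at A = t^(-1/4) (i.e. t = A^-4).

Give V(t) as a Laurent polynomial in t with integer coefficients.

The presented braid s4 s4 s2 s3^-1 s2^-1 s1 s3 s2 s4^-1 s2^-1 s4^-1 s4^-1 s5^-1 on 6 strands reduces by inverse Markov moves (closure unchanged at each step):
  Destabilize: the word has the form β·s5^-1 where s5^-1 occurs only as the final letter (β ∈ B_5); drop it and the last strand → 5 strands.
  Deconjugate: the word is γ·β·γ⁻¹ with γ = s4 (prefix) and γ⁻¹ = s4^-1 (suffix); strip both.
  Deconjugate: the word is γ·β·γ⁻¹ with γ = s4 s2 (prefix) and γ⁻¹ = s2^-1 s4^-1 (suffix); strip both.
Reduced to β = s3^-1 s2^-1 s1 s3 s2 s4^-1 on 5 strands, 6 crossings.
Compute on β:
Braid: s3^-1 s2^-1 s1 s3 s2 s4^-1 on 5 strands, 6 crossings.
Writhe w = (#positive) - (#negative) = 3 - 3 = 0.
Computing the Kauffman bracket via state sum. There are 2^6 = 64 states.
Smooth each crossing (0=||, 1=⌣⌢); contribution A^(Σ sign_k(1-2s_k)) * d^(L-1).
Tabulate the states by total A-exponent and number of loops L (A-exp: L × count):
  A^6: L=2 ×1
  A^4: L=1 ×1, L=3 ×5
  A^2: L=2 ×8, L=4 ×7
  A^0: L=1 ×3, L=3 ×14, L=5 ×3
  A^-2: L=2 ×8, L=4 ×7
  A^-4: L=1 ×1, L=3 ×5
  A^-6: L=2 ×1
Each group contributes A^e * Σ count * d^(L-1):
Powers of d = -A^2 - A^-2: d^2 = A^4 + 2 + A^-4; d^3 = -A^6 - 3*A^2 - 3*A^-2 - A^-6; d^4 = A^8 + 4*A^4 + 6 + 4*A^-4 + A^-8.
  A^6 * (d) = -A^8 - A^4
  A^4 * (1 + 5*d^2) = 5*A^8 + 11*A^4 + 5
  A^2 * (8*d + 7*d^3) = -7*A^8 - 29*A^4 - 29 - 7*A^-4
  A^0 * (3 + 14*d^2 + 3*d^4) = 3*A^8 + 26*A^4 + 49 + 26*A^-4 + 3*A^-8
  A^-2 * (8*d + 7*d^3) = -7*A^4 - 29 - 29*A^-4 - 7*A^-8
  A^-4 * (1 + 5*d^2) = 5 + 11*A^-4 + 5*A^-8
  A^-6 * (d) = -A^-4 - A^-8
Summing the groups: <K> = 1
Normalise by the writhe: (-A^3)^(-w) = (-A^3)^(0) = 1, so f(A) = 1 * <K> = 1.
Substitute A = t^(-1/4), i.e. A^e → t^(-e/4): V(t) = 1

Answer: 1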